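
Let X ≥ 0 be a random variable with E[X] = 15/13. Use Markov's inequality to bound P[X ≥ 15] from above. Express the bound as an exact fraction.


μ = E[X] = 15/13, a = 15.
Markov: P[X ≥ 15] ≤ μ/a = (15/13)/15 = 1/13.
Numerically: ≈ 0.07692.
(Since a = 15 > μ = 1.15385, the bound 1/13 is < 1 and informative.)

P[X ≥ 15] ≤ 1/13 ≈ 0.07692.


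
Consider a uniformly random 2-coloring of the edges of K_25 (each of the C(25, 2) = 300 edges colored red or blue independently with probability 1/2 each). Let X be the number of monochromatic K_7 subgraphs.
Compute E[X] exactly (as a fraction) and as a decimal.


Let X = Σ_S X_S over the C(25, 7) = 480700 subsets S of size 7, where X_S = 1 if the K_7 on S is monochromatic.
For a fixed S, the K_7 on S has C(7, 2) = 21 edges. P[all 21 edges red] = (1/2)^21, and likewise for blue, so P[monochromatic] = 2·(1/2)^21 = 2^{1 − 21} = 1/1048576.
By linearity of expectation: E[X] = C(25, 7) · 2^{1 − 21} = 480700 · 1/1048576 = 120175/262144.
Numerically: E[X] ≈ 0.458.

E[X] = C(25,7)·2^(1−C(7,2)) = 120175/262144 ≈ 0.458.


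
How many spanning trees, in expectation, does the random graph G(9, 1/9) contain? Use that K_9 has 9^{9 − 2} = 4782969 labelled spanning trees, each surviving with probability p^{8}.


K_9 has 9^{9 − 2} = 4782969 labelled spanning trees.
For each such spanning tree H, let X_H = 1 if all 8 edges of H are present in G. Then P[X_H = 1] = p^{8} = (1/9)^{8} = 1/43046721.
By linearity of expectation: E[X] = Σ_H E[X_H] = 4782969 · p^{8} = 4782969 · 1/43046721 = 1/9.
Numerically: E[X] ≈ 0.1111.

E[X] = 4782969 · (1/9)^{8} = 1/9 ≈ 0.1111.


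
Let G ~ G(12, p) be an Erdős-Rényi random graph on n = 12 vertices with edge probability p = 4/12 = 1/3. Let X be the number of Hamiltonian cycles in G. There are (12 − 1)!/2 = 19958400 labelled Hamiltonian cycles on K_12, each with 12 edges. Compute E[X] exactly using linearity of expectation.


K_12 has (12 − 1)!/2 = 19958400 labelled Hamiltonian cycles.
For each such Hamiltonian cycle H, let X_H = 1 if all 12 edges of H are present in G. Then P[X_H = 1] = p^{12} = (1/3)^{12} = 1/531441.
By linearity of expectation: E[X] = Σ_H E[X_H] = 19958400 · p^{12} = 19958400 · 1/531441 = 246400/6561.
Numerically: E[X] ≈ 37.56.

E[X] = 19958400 · (1/3)^{12} = 246400/6561 ≈ 37.56.


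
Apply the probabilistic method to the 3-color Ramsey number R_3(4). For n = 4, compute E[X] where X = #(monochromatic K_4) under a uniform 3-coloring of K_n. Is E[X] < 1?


E[X] = C(4, 4) · 3^{1 − 6} = 1 · 3^{−5} = 1/243.
As a reduced fraction: E[X] = 1/243 ≈ 0.0041152.
Is E[X] < 1? YES.
Since E[X] < 1, there exists a 3-coloring of K_{4} with no monochromatic K_4; hence R_3(4) > 4.

E[X] = 1/243 ≈ 0.0041152; E[X] < 1, so R_3(4) > 4.


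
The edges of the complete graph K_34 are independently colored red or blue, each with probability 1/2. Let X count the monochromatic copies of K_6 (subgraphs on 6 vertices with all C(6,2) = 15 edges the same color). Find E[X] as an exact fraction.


Let X = Σ_S X_S over the C(34, 6) = 1344904 subsets S of size 6, where X_S = 1 if the K_6 on S is monochromatic.
For a fixed S, the K_6 on S has C(6, 2) = 15 edges. P[all 15 edges red] = (1/2)^15, and likewise for blue, so P[monochromatic] = 2·(1/2)^15 = 2^{1 − 15} = 1/16384.
By linearity of expectation: E[X] = C(34, 6) · 2^{1 − 15} = 1344904 · 1/16384 = 168113/2048.
Numerically: E[X] ≈ 82.086.

E[X] = C(34,6)·2^(1−C(6,2)) = 168113/2048 ≈ 82.086.


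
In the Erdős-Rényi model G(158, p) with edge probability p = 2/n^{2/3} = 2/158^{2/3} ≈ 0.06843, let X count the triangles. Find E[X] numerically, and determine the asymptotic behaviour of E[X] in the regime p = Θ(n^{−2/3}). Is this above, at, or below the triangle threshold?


Number of potential triangles: C(158, 3) = 644956.
Each occurs with probability p³ ≈ (0.06843)³ ≈ 3.204615e-04.
By linearity: E[X] = C(158, 3)·p³ ≈ 644956 · 3.204615e-04 ≈ 206.6835.
Since α = 2/3 < 1, p = c/n^{2/3} ≫ 1/n is above the triangle threshold p ~ 1/n. Asymptotically E[X] ~ (c³/6)·n^{3(1−α)} = (2³/6)·n^{1} → ∞; triangles are abundant w.h.p.

E[X] ≈ 206.6835; in regime p = Θ(1/n^{2/3}) E[X] diverges (above the triangle threshold p ~ 1/n).


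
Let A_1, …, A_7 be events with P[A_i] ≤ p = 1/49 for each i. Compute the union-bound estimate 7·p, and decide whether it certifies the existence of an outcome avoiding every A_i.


Union bound: P[∪_{i=1}^{7} A_i] ≤ Σ_i P[A_i] ≤ 7·p = 7·(1/49) = 1/7.
Numerically: 1/7 ≈ 0.143.
Is 1/7 < 1? YES.
Since P[∪ A_i] ≤ 1/7 < 1, the complement has P[∩ A_i^c] ≥ 1 − 1/7 = 6/7 > 0, so some outcome avoids every A_i.

7·p = 1/7 ≈ 0.143; existence CERTIFIED by the union bound.


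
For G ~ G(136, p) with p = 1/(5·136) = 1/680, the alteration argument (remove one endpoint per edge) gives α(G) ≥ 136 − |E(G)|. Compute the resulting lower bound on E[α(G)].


E[|E(G)|] = C(136, 2)·p = 9180 · (1/680) = 27/2.
E[α(G)] ≥ n − E[|E(G)|] = 136 − 27/2 = 245/2.
Numerically: ≈ 122.5000.
(This is only a lower bound; the true E[α(G)] may be larger.)

E[α(G)] ≥ 245/2 ≈ 122.5000.


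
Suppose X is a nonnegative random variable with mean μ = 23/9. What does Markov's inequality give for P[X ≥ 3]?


μ = E[X] = 23/9, a = 3.
Markov: P[X ≥ 3] ≤ μ/a = (23/9)/3 = 23/27.
Numerically: ≈ 0.85185.
(Since a = 3 > μ = 2.55556, the bound 23/27 is < 1 and informative.)

P[X ≥ 3] ≤ 23/27 ≈ 0.85185.


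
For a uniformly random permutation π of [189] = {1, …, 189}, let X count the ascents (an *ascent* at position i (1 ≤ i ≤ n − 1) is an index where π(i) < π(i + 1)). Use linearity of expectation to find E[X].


Write X = Σ X_I over i = 1, …, 188, with X_I the indicator of one ascent.
There are 188 indicators.
For each fixed i, the pair (π(i), π(i+1)) is a uniformly random ordered pair of distinct values from {1, …, 189}; by symmetry P[π(i) < π(i+1)] = 1/2.
By linearity: E[X] = 188 · (1/2) = (189 − 1) · (1/2) = 94 ≈ 94.00000.

E[X] = 94 = 94.00000.


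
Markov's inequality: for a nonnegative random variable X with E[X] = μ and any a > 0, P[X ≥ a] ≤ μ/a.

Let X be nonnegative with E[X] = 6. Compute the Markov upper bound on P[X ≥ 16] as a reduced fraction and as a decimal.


μ = E[X] = 6, a = 16.
Markov: P[X ≥ 16] ≤ μ/a = (6)/16 = 3/8.
Numerically: ≈ 0.375.
(Since a = 16 > μ = 6.000, the bound 3/8 is < 1 and informative.)

P[X ≥ 16] ≤ 3/8 ≈ 0.375.


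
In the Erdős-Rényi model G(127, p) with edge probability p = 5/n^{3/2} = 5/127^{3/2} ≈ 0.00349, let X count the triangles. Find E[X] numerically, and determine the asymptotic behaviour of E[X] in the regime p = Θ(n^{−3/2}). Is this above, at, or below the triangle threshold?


Number of potential triangles: C(127, 3) = 333375.
Each occurs with probability p³ ≈ (0.00349)³ ≈ 4.26377e-08.
By linearity: E[X] = C(127, 3)·p³ ≈ 333375 · 4.26377e-08 ≈ 0.014.
Since α = 3/2 > 1, p = c/n^{3/2} = o(1/n) is below the triangle threshold p ~ 1/n. Asymptotically E[X] ~ (c³/6)·n^{3(1−α)} = (5³/6)·n^{-1.5} → 0, so by Markov's inequality G has no triangles w.h.p.

E[X] ≈ 0.014; in regime p = Θ(1/n^{3/2}) E[X] tends to 0 (below the triangle threshold p ~ 1/n).


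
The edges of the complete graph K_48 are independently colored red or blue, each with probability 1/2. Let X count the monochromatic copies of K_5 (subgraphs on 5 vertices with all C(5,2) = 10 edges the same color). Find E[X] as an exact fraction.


Let X = Σ_S X_S over the C(48, 5) = 1712304 subsets S of size 5, where X_S = 1 if the K_5 on S is monochromatic.
For a fixed S, the K_5 on S has C(5, 2) = 10 edges. P[all 10 edges red] = (1/2)^10, and likewise for blue, so P[monochromatic] = 2·(1/2)^10 = 2^{1 − 10} = 1/512.
By linearity of expectation: E[X] = C(48, 5) · 2^{1 − 10} = 1712304 · 1/512 = 107019/32.
Numerically: E[X] ≈ 3344.343750.

E[X] = C(48,5)·2^(1−C(5,2)) = 107019/32 ≈ 3344.343750.


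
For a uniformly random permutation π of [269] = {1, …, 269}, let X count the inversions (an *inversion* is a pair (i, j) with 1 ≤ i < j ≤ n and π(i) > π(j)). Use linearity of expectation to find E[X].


Write X = Σ X_I over the C(269, 2) = 36046 pairs i < j, with X_I the indicator of one inversion.
There are 36046 indicators.
For each fixed pair i < j, the values π(i) and π(j) are two distinct elements of {1, …, 269} in uniformly random order; by symmetry P[π(i) > π(j)] = 1/2.
By linearity: E[X] = 36046 · (1/2) = C(269, 2) · (1/2) = 36046/2 = 18023 ≈ 18023.0000.

E[X] = 18023 = 18023.0000.


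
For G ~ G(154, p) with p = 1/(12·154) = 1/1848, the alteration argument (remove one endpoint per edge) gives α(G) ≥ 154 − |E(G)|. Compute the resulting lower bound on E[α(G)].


E[|E(G)|] = C(154, 2)·p = 11781 · (1/1848) = 51/8.
E[α(G)] ≥ n − E[|E(G)|] = 154 − 51/8 = 1181/8.
Numerically: ≈ 147.625.
(This is only a lower bound; the true E[α(G)] may be larger.)

E[α(G)] ≥ 1181/8 ≈ 147.625.


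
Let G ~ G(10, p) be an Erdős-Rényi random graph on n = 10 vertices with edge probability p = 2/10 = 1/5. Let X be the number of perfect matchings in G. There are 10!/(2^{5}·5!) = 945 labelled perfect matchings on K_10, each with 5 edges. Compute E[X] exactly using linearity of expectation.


K_10 has 10!/(2^{5}·5!) = 945 labelled perfect matchings.
For each such perfect matching H, let X_H = 1 if all 5 edges of H are present in G. Then P[X_H = 1] = p^{5} = (1/5)^{5} = 1/3125.
Summing the indicators: E[X] = Σ_H E[X_H] = 945 · p^{5} = 945 · 1/3125 = 189/625.
Numerically: E[X] ≈ 0.3024.

E[X] = 945 · (1/5)^{5} = 189/625 ≈ 0.3024.


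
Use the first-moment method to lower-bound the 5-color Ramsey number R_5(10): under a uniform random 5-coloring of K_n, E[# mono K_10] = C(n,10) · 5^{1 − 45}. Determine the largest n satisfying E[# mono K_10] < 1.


We need C(n, 10) · 5^{1 − 45} < 1, i.e. C(n, 10) < 5^{45 − 1} = 5684341886080801486968994140625.
Check values of n near the boundary:
  n = 5391: C(5391, 10) = 5666344714787188828795213697883; 5666344714787188828795213697883 < 5684341886080801486968994140625? YES
  n = 5392: C(5392, 10) = 5676873040158402483252283957448; 5676873040158402483252283957448 < 5684341886080801486968994140625? YES
  n = 5393: C(5393, 10) = 5687418968154238267170642278008; 5687418968154238267170642278008 < 5684341886080801486968994140625? NO
The largest n with C(n, 10) < 5684341886080801486968994140625 is n = 5392 (where E[X] = 5676873040158402483252283957448/5684341886080801486968994140625 ≈ 0.998686). Hence R_5(10) > 5392, i.e. R_5(10) ≥ 5393.

Largest n = 5392; hence R_5(10) > 5392.


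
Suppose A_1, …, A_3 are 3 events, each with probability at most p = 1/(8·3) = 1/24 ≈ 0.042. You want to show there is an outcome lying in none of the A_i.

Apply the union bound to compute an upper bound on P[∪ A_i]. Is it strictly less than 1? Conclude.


Union bound: P[∪_{i=1}^{3} A_i] ≤ Σ_i P[A_i] ≤ 3·p = 3·(1/24) = 1/8.
Numerically: 1/8 ≈ 0.125.
Is 1/8 < 1? YES.
Since P[∪ A_i] ≤ 1/8 < 1, the complement has P[∩ A_i^c] ≥ 1 − 1/8 = 7/8 > 0, so some outcome avoids every A_i.

3·p = 1/8 ≈ 0.125; existence CERTIFIED by the union bound.


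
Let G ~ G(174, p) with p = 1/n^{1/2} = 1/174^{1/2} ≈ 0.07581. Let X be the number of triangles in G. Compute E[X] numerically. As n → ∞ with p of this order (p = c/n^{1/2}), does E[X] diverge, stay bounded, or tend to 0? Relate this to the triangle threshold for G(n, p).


Number of potential triangles: C(174, 3) = 862924.
Each occurs with probability p³ ≈ (0.07581)³ ≈ 4.356885e-04.
By linearity: E[X] = C(174, 3)·p³ ≈ 862924 · 4.356885e-04 ≈ 375.9661.
Since α = 1/2 < 1, p = c/n^{1/2} ≫ 1/n is above the triangle threshold p ~ 1/n. Asymptotically E[X] ~ (c³/6)·n^{3(1−α)} = (1³/6)·n^{1.5} → ∞; triangles are abundant w.h.p.

E[X] ≈ 375.9661; in regime p = Θ(1/n^{1/2}) E[X] diverges (above the triangle threshold p ~ 1/n).


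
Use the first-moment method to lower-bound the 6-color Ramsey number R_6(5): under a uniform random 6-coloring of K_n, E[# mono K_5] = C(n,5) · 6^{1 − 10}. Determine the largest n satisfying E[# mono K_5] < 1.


We need C(n, 5) · 6^{1 − 10} < 1, i.e. C(n, 5) < 6^{10 − 1} = 10077696.
Check values of n near the boundary:
  n = 63: C(63, 5) = 7028847; 7028847 < 10077696? YES
  n = 64: C(64, 5) = 7624512; 7624512 < 10077696? YES
  n = 65: C(65, 5) = 8259888; 8259888 < 10077696? YES
  n = 66: C(66, 5) = 8936928; 8936928 < 10077696? YES
  n = 67: C(67, 5) = 9657648; 9657648 < 10077696? YES
  n = 68: C(68, 5) = 10424128; 10424128 < 10077696? NO
  n = 69: C(69, 5) = 11238513; 11238513 < 10077696? NO
  n = 70: C(70, 5) = 12103014; 12103014 < 10077696? NO
The largest n with C(n, 5) < 10077696 is n = 67 (where E[X] = 67067/69984 ≈ 0.9583190). Hence R_6(5) > 67, i.e. R_6(5) ≥ 68.

Largest n = 67; hence R_6(5) > 67.


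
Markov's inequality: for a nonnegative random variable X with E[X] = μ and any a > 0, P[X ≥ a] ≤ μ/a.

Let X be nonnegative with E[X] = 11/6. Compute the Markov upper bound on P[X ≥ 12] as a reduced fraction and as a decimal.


μ = E[X] = 11/6, a = 12.
Markov: P[X ≥ 12] ≤ μ/a = (11/6)/12 = 11/72.
Numerically: ≈ 0.153.
(Since a = 12 > μ = 1.833, the bound 11/72 is < 1 and informative.)

P[X ≥ 12] ≤ 11/72 ≈ 0.153.


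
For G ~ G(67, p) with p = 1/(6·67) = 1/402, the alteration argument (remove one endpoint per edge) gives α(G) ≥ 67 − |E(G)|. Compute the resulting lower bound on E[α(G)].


E[|E(G)|] = C(67, 2)·p = 2211 · (1/402) = 11/2.
E[α(G)] ≥ n − E[|E(G)|] = 67 − 11/2 = 123/2.
Numerically: ≈ 61.5000.
(This is only a lower bound; the true E[α(G)] may be larger.)

E[α(G)] ≥ 123/2 ≈ 61.5000.


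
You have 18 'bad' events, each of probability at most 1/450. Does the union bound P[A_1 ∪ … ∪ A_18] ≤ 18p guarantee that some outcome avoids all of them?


Union bound: P[∪_{i=1}^{18} A_i] ≤ Σ_i P[A_i] ≤ 18·p = 18·(1/450) = 1/25.
Numerically: 1/25 ≈ 0.040000.
Is 1/25 < 1? YES.
Since P[∪ A_i] ≤ 1/25 < 1, the complement has P[∩ A_i^c] ≥ 1 − 1/25 = 24/25 > 0, so some outcome avoids every A_i.

18·p = 1/25 ≈ 0.040000; existence CERTIFIED by the union bound.


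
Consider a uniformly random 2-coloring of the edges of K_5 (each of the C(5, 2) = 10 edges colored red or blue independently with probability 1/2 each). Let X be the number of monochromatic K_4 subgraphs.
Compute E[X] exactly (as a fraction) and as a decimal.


Let X = Σ_S X_S over the C(5, 4) = 5 subsets S of size 4, where X_S = 1 if the K_4 on S is monochromatic.
For a fixed S, the K_4 on S has C(4, 2) = 6 edges. P[all 6 edges red] = (1/2)^6, and likewise for blue, so P[monochromatic] = 2·(1/2)^6 = 2^{1 − 6} = 1/32.
Summing: E[X] = C(5, 4) · 2^{1 − 6} = 5 · 1/32 = 5/32.
Numerically: E[X] ≈ 0.156250.

E[X] = C(5,4)·2^(1−C(4,2)) = 5/32 ≈ 0.156250.


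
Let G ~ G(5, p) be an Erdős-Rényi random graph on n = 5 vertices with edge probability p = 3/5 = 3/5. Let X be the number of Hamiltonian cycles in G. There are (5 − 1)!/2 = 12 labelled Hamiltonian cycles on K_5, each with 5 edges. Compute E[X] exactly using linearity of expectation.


K_5 has (5 − 1)!/2 = 12 labelled Hamiltonian cycles.
For each such Hamiltonian cycle H, let X_H = 1 if all 5 edges of H are present in G. Then P[X_H = 1] = p^{5} = (3/5)^{5} = 243/3125.
By linearity: E[X] = Σ_H E[X_H] = 12 · p^{5} = 12 · 243/3125 = 2916/3125.
Numerically: E[X] ≈ 0.93312.

E[X] = 12 · (3/5)^{5} = 2916/3125 ≈ 0.93312.


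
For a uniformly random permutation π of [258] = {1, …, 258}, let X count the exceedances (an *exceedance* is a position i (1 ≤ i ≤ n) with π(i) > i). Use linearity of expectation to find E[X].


Write X = Σ_{i=1}^{258} X_i, where X_i = 1_{π(i) > i}.
For each fixed i, π(i) is uniform over {1, …, 258} (marginal of a uniform permutation), so P[π(i) > i] = (n − i)/n. Summing: Σ_{i=1}^{258} (n − i)/n = (0 + 1 + … + 257)/258 = 258(258 − 1)/(2·258) = (258 − 1)/2.
Hence E[X] = Σ_{i=1}^{258} (258 − i)/258 = 257/2 ≈ 128.50000.

E[X] = 257/2 = 128.50000.


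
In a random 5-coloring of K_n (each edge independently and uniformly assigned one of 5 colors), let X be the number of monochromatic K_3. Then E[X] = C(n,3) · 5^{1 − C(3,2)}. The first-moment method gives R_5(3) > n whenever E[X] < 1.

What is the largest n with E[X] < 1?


We need C(n, 3) · 5^{1 − 3} < 1, i.e. C(n, 3) < 5^{3 − 1} = 25.
Check values of n near the boundary:
  n = 3: C(3, 3) = 1; 1 < 25? YES
  n = 4: C(4, 3) = 4; 4 < 25? YES
  n = 5: C(5, 3) = 10; 10 < 25? YES
  n = 6: C(6, 3) = 20; 20 < 25? YES
  n = 7: C(7, 3) = 35; 35 < 25? NO
The largest n with C(n, 3) < 25 is n = 6 (where E[X] = 4/5 ≈ 0.800000). Hence R_5(3) > 6, i.e. R_5(3) ≥ 7.

Largest n = 6; hence R_5(3) > 6.


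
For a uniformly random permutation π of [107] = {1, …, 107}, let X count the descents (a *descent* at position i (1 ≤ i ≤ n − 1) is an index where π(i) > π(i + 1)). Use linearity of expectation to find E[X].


Write X = Σ X_I over i = 1, …, 106, with X_I the indicator of one descent.
There are 106 indicators.
For each fixed i, the pair (π(i), π(i+1)) is a uniformly random ordered pair of distinct values from {1, …, 107}; by symmetry P[π(i) > π(i+1)] = 1/2.
By linearity: E[X] = 106 · (1/2) = (107 − 1) · (1/2) = 53 ≈ 53.00000.

E[X] = 53 = 53.00000.


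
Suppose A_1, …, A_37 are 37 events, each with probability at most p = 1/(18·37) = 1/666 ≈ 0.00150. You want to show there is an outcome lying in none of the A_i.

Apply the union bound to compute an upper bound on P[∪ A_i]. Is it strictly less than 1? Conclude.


Union bound: P[∪_{i=1}^{37} A_i] ≤ Σ_i P[A_i] ≤ 37·p = 37·(1/666) = 1/18.
Numerically: 1/18 ≈ 0.05556.
Is 1/18 < 1? YES.
Since P[∪ A_i] ≤ 1/18 < 1, the complement has P[∩ A_i^c] ≥ 1 − 1/18 = 17/18 > 0, so some outcome avoids every A_i.

37·p = 1/18 ≈ 0.05556; existence CERTIFIED by the union bound.


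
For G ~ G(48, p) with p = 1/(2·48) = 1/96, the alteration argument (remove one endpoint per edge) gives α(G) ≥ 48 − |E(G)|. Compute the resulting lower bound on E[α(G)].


E[|E(G)|] = C(48, 2)·p = 1128 · (1/96) = 47/4.
E[α(G)] ≥ n − E[|E(G)|] = 48 − 47/4 = 145/4.
Numerically: ≈ 36.25000.
(This is only a lower bound; the true E[α(G)] may be larger.)

E[α(G)] ≥ 145/4 ≈ 36.25000.


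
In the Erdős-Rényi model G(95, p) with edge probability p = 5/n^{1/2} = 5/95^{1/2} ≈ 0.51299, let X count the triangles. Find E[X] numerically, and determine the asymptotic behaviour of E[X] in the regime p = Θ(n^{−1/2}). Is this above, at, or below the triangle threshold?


Number of potential triangles: C(95, 3) = 138415.
Each occurs with probability p³ ≈ (0.51299)³ ≈ 1.3499715e-01.
By linearity: E[X] = C(95, 3)·p³ ≈ 138415 · 1.3499715e-01 ≈ 18685.63074.
Since α = 1/2 < 1, p = c/n^{1/2} ≫ 1/n is above the triangle threshold p ~ 1/n. Asymptotically E[X] ~ (c³/6)·n^{3(1−α)} = (5³/6)·n^{1.5} → ∞; triangles are abundant w.h.p.

E[X] ≈ 18685.63074; in regime p = Θ(1/n^{1/2}) E[X] diverges (above the triangle threshold p ~ 1/n).


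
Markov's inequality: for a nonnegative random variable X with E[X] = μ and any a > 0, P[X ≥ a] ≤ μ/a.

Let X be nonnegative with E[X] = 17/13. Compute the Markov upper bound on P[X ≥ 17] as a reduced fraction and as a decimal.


μ = E[X] = 17/13, a = 17.
Markov: P[X ≥ 17] ≤ μ/a = (17/13)/17 = 1/13.
Numerically: ≈ 0.0769.
(Since a = 17 > μ = 1.3077, the bound 1/13 is < 1 and informative.)

P[X ≥ 17] ≤ 1/13 ≈ 0.0769.


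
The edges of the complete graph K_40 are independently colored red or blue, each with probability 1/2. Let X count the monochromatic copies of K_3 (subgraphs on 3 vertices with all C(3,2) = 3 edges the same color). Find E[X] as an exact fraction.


Let X = Σ_S X_S over the C(40, 3) = 9880 subsets S of size 3, where X_S = 1 if the K_3 on S is monochromatic.
For a fixed S, the K_3 on S has C(3, 2) = 3 edges. P[all 3 edges red] = (1/2)^3, and likewise for blue, so P[monochromatic] = 2·(1/2)^3 = 2^{1 − 3} = 1/4.
By linearity: E[X] = C(40, 3) · 2^{1 − 3} = 9880 · 1/4 = 2470.
Numerically: E[X] ≈ 2470.000000.

E[X] = C(40,3)·2^(1−C(3,2)) = 2470 ≈ 2470.000000.


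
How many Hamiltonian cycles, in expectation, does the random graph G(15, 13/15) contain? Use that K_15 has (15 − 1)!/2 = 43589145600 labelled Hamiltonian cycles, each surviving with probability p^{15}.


K_15 has (15 − 1)!/2 = 43589145600 labelled Hamiltonian cycles.
For each such Hamiltonian cycle H, let X_H = 1 if all 15 edges of H are present in G. Then P[X_H = 1] = p^{15} = (13/15)^{15} = 51185893014090757/437893890380859375.
By linearity: E[X] = Σ_H E[X_H] = 43589145600 · p^{15} = 43589145600 · 51185893014090757/437893890380859375 = 367267381606127548722176/72081298828125.
Numerically: E[X] ≈ 5.095e+09.

E[X] = 43589145600 · (13/15)^{15} = 367267381606127548722176/72081298828125 ≈ 5.095e+09.


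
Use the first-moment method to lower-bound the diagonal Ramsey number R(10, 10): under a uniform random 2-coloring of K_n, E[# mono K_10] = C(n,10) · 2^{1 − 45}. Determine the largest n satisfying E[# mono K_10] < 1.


We need C(n, 10) · 2^{1 − 45} < 1, i.e. C(n, 10) < 2^{45 − 1} = 17592186044416.
Check values of n near the boundary:
  n = 98: C(98, 10) = 14005614014756; 14005614014756 < 17592186044416? YES
  n = 99: C(99, 10) = 15579278510796; 15579278510796 < 17592186044416? YES
  n = 100: C(100, 10) = 17310309456440; 17310309456440 < 17592186044416? YES
  n = 101: C(101, 10) = 19212541264840; 19212541264840 < 17592186044416? NO
  n = 102: C(102, 10) = 21300860967540; 21300860967540 < 17592186044416? NO
  n = 103: C(103, 10) = 23591276125340; 23591276125340 < 17592186044416? NO
The largest n with C(n, 10) < 17592186044416 is n = 100 (where E[X] = 2163788682055/2199023255552 ≈ 0.98398). Hence R(10, 10) > 100, i.e. R(10, 10) ≥ 101.

Largest n = 100; hence R(10, 10) > 100.


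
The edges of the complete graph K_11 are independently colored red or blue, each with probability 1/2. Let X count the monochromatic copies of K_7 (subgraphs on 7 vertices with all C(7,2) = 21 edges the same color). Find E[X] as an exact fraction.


Let X = Σ_S X_S over the C(11, 7) = 330 subsets S of size 7, where X_S = 1 if the K_7 on S is monochromatic.
For a fixed S, the K_7 on S has C(7, 2) = 21 edges. P[all 21 edges red] = (1/2)^21, and likewise for blue, so P[monochromatic] = 2·(1/2)^21 = 2^{1 − 21} = 1/1048576.
By linearity: E[X] = C(11, 7) · 2^{1 − 21} = 330 · 1/1048576 = 165/524288.
Numerically: E[X] ≈ 0.000315.

E[X] = C(11,7)·2^(1−C(7,2)) = 165/524288 ≈ 0.000315.


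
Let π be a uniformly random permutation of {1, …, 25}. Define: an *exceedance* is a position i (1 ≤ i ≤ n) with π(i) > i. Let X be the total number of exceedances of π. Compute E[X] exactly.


Write X = Σ_{i=1}^{25} X_i, where X_i = 1_{π(i) > i}.
For each fixed i, π(i) is uniform over {1, …, 25} (marginal of a uniform permutation), so P[π(i) > i] = (n − i)/n. Summing: Σ_{i=1}^{25} (n − i)/n = (0 + 1 + … + 24)/25 = 25(25 − 1)/(2·25) = (25 − 1)/2.
Hence E[X] = Σ_{i=1}^{25} (25 − i)/25 = 12 ≈ 12.000.

E[X] = 12 = 12.000.


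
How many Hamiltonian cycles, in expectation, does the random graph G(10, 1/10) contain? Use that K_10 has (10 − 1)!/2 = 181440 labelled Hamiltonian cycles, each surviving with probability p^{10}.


K_10 has (10 − 1)!/2 = 181440 labelled Hamiltonian cycles.
For each such Hamiltonian cycle H, let X_H = 1 if all 10 edges of H are present in G. Then P[X_H = 1] = p^{10} = (1/10)^{10} = 1/10000000000.
By linearity: E[X] = Σ_H E[X_H] = 181440 · p^{10} = 181440 · 1/10000000000 = 567/31250000.
Numerically: E[X] ≈ 1.8144e-05.

E[X] = 181440 · (1/10)^{10} = 567/31250000 ≈ 1.8144e-05.


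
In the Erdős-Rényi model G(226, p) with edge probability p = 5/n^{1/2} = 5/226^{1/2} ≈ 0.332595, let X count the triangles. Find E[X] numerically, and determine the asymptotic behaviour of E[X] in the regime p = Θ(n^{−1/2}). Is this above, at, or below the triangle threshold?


Number of potential triangles: C(226, 3) = 1898400.
Each occurs with probability p³ ≈ (0.332595)³ ≈ 3.67914881e-02.
By linearity: E[X] = C(226, 3)·p³ ≈ 1898400 · 3.67914881e-02 ≈ 69844.961050.
Since α = 1/2 < 1, p = c/n^{1/2} ≫ 1/n is above the triangle threshold p ~ 1/n. Asymptotically E[X] ~ (c³/6)·n^{3(1−α)} = (5³/6)·n^{1.5} → ∞; triangles are abundant w.h.p.

E[X] ≈ 69844.961050; in regime p = Θ(1/n^{1/2}) E[X] diverges (above the triangle threshold p ~ 1/n).


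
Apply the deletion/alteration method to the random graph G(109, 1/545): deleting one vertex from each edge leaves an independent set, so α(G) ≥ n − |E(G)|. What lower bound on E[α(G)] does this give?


E[|E(G)|] = C(109, 2)·p = 5886 · (1/545) = 54/5.
E[α(G)] ≥ n − E[|E(G)|] = 109 − 54/5 = 491/5.
Numerically: ≈ 98.200.
(This is only a lower bound; the true E[α(G)] may be larger.)

E[α(G)] ≥ 491/5 ≈ 98.200.


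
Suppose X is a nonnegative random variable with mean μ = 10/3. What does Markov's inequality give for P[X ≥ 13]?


μ = E[X] = 10/3, a = 13.
Markov: P[X ≥ 13] ≤ μ/a = (10/3)/13 = 10/39.
Numerically: ≈ 0.25641.
(Since a = 13 > μ = 3.33333, the bound 10/39 is < 1 and informative.)

P[X ≥ 13] ≤ 10/39 ≈ 0.25641.


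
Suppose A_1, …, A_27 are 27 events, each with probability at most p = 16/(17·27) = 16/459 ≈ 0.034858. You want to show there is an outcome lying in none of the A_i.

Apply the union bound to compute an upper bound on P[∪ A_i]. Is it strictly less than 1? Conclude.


Union bound: P[∪_{i=1}^{27} A_i] ≤ Σ_i P[A_i] ≤ 27·p = 27·(16/459) = 16/17.
Numerically: 16/17 ≈ 0.941176.
Is 16/17 < 1? YES.
Since P[∪ A_i] ≤ 16/17 < 1, the complement has P[∩ A_i^c] ≥ 1 − 16/17 = 1/17 > 0, so some outcome avoids every A_i.

27·p = 16/17 ≈ 0.941176; existence CERTIFIED by the union bound.


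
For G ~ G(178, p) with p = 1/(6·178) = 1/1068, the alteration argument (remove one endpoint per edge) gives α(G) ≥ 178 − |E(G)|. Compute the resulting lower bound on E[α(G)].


E[|E(G)|] = C(178, 2)·p = 15753 · (1/1068) = 59/4.
E[α(G)] ≥ n − E[|E(G)|] = 178 − 59/4 = 653/4.
Numerically: ≈ 163.250000.
(This is only a lower bound; the true E[α(G)] may be larger.)

E[α(G)] ≥ 653/4 ≈ 163.250000.


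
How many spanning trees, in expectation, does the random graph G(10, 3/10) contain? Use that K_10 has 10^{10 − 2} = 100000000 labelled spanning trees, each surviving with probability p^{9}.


K_10 has 10^{10 − 2} = 100000000 labelled spanning trees.
For each such spanning tree H, let X_H = 1 if all 9 edges of H are present in G. Then P[X_H = 1] = p^{9} = (3/10)^{9} = 19683/1000000000.
By linearity of expectation: E[X] = Σ_H E[X_H] = 100000000 · p^{9} = 100000000 · 19683/1000000000 = 19683/10.
Numerically: E[X] ≈ 1968.

E[X] = 100000000 · (3/10)^{9} = 19683/10 ≈ 1968.


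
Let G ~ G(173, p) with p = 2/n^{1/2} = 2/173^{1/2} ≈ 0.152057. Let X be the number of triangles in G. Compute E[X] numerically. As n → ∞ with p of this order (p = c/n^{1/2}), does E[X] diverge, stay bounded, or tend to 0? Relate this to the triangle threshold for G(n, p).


Number of potential triangles: C(173, 3) = 848046.
Each occurs with probability p³ ≈ (0.152057)³ ≈ 3.51577305e-03.
By linearity: E[X] = C(173, 3)·p³ ≈ 848046 · 3.51577305e-03 ≈ 2981.537269.
Since α = 1/2 < 1, p = c/n^{1/2} ≫ 1/n is above the triangle threshold p ~ 1/n. Asymptotically E[X] ~ (c³/6)·n^{3(1−α)} = (2³/6)·n^{1.5} → ∞; triangles are abundant w.h.p.

E[X] ≈ 2981.537269; in regime p = Θ(1/n^{1/2}) E[X] diverges (above the triangle threshold p ~ 1/n).


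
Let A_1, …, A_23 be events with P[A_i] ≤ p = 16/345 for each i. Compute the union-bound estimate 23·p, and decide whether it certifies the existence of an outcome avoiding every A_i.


Union bound: P[∪_{i=1}^{23} A_i] ≤ Σ_i P[A_i] ≤ 23·p = 23·(16/345) = 16/15.
Numerically: 16/15 ≈ 1.0667.
Is 16/15 < 1? NO.
Since the bound 16/15 is ≥ 1, the union bound is uninformative here; it does NOT by itself certify existence.

23·p = 16/15 ≈ 1.0667; existence NOT certified by the union bound.


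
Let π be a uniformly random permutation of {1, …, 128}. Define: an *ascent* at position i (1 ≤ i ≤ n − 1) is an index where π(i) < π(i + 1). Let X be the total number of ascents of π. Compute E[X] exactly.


Write X = Σ X_I over i = 1, …, 127, with X_I the indicator of one ascent.
There are 127 indicators.
For each fixed i, the pair (π(i), π(i+1)) is a uniformly random ordered pair of distinct values from {1, …, 128}; by symmetry P[π(i) < π(i+1)] = 1/2.
By linearity: E[X] = 127 · (1/2) = (128 − 1) · (1/2) = 127/2 ≈ 63.50000.

E[X] = 127/2 = 63.50000.


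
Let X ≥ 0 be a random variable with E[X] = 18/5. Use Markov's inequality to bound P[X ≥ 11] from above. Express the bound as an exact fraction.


μ = E[X] = 18/5, a = 11.
Markov: P[X ≥ 11] ≤ μ/a = (18/5)/11 = 18/55.
Numerically: ≈ 0.3273.
(Since a = 11 > μ = 3.6000, the bound 18/55 is < 1 and informative.)

P[X ≥ 11] ≤ 18/55 ≈ 0.3273.


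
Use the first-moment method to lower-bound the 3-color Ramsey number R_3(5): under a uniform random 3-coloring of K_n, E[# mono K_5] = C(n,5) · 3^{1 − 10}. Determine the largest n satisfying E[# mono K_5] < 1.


We need C(n, 5) · 3^{1 − 10} < 1, i.e. C(n, 5) < 3^{10 − 1} = 19683.
Check values of n near the boundary:
  n = 18: C(18, 5) = 8568; 8568 < 19683? YES
  n = 19: C(19, 5) = 11628; 11628 < 19683? YES
  n = 20: C(20, 5) = 15504; 15504 < 19683? YES
  n = 21: C(21, 5) = 20349; 20349 < 19683? NO
  n = 22: C(22, 5) = 26334; 26334 < 19683? NO
The largest n with C(n, 5) < 19683 is n = 20 (where E[X] = 5168/6561 ≈ 0.7876848). Hence R_3(5) > 20, i.e. R_3(5) ≥ 21.

Largest n = 20; hence R_3(5) > 20.


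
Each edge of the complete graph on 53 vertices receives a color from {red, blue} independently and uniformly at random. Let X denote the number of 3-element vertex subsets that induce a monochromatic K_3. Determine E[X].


Let X = Σ_S X_S over the C(53, 3) = 23426 subsets S of size 3, where X_S = 1 if the K_3 on S is monochromatic.
For a fixed S, the K_3 on S has C(3, 2) = 3 edges. P[all 3 edges red] = (1/2)^3, and likewise for blue, so P[monochromatic] = 2·(1/2)^3 = 2^{1 − 3} = 1/4.
By linearity: E[X] = C(53, 3) · 2^{1 − 3} = 23426 · 1/4 = 11713/2.
Numerically: E[X] ≈ 5856.5000.

E[X] = C(53,3)·2^(1−C(3,2)) = 11713/2 ≈ 5856.5000.


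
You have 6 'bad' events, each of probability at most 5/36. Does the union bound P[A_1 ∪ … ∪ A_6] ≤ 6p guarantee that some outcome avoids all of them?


Union bound: P[∪_{i=1}^{6} A_i] ≤ Σ_i P[A_i] ≤ 6·p = 6·(5/36) = 5/6.
Numerically: 5/6 ≈ 0.833.
Is 5/6 < 1? YES.
Since P[∪ A_i] ≤ 5/6 < 1, the complement has P[∩ A_i^c] ≥ 1 − 5/6 = 1/6 > 0, so some outcome avoids every A_i.

6·p = 5/6 ≈ 0.833; existence CERTIFIED by the union bound.


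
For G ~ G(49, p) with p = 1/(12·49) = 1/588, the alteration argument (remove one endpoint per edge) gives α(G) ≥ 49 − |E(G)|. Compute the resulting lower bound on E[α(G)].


E[|E(G)|] = C(49, 2)·p = 1176 · (1/588) = 2.
E[α(G)] ≥ n − E[|E(G)|] = 49 − 2 = 47.
Numerically: ≈ 47.000000.
(This is only a lower bound; the true E[α(G)] may be larger.)

E[α(G)] ≥ 47 ≈ 47.000000.


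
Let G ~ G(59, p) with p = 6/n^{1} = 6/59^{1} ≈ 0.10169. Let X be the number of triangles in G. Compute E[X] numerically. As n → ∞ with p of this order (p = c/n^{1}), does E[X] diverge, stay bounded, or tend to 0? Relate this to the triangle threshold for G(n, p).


Number of potential triangles: C(59, 3) = 32509.
Each occurs with probability p³ ≈ (0.10169)³ ≈ 1.0517141e-03.
By linearity: E[X] = C(59, 3)·p³ ≈ 32509 · 1.0517141e-03 ≈ 34.19018.
Here α = 1, so p = 6/n is exactly at the triangle threshold p ~ 1/n. Asymptotically E[X] → c³/6 = 6³/6 = 36 ≈ 36.00000, a bounded constant. In this regime the triangle count is asymptotically Poisson(c³/6).

E[X] ≈ 34.19018; in regime p = Θ(1/n^{1}) E[X] stays bounded (at the triangle threshold p ~ 1/n).


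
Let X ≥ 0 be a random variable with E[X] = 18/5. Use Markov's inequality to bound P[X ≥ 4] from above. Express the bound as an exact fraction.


μ = E[X] = 18/5, a = 4.
Markov: P[X ≥ 4] ≤ μ/a = (18/5)/4 = 9/10.
Numerically: ≈ 0.900.
(Since a = 4 > μ = 3.600, the bound 9/10 is < 1 and informative.)

P[X ≥ 4] ≤ 9/10 ≈ 0.900.


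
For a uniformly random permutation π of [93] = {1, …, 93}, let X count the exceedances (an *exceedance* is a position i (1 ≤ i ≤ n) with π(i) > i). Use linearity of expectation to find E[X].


Write X = Σ_{i=1}^{93} X_i, where X_i = 1_{π(i) > i}.
For each fixed i, π(i) is uniform over {1, …, 93} (marginal of a uniform permutation), so P[π(i) > i] = (n − i)/n. Summing: Σ_{i=1}^{93} (n − i)/n = (0 + 1 + … + 92)/93 = 93(93 − 1)/(2·93) = (93 − 1)/2.
Hence E[X] = Σ_{i=1}^{93} (93 − i)/93 = 46 ≈ 46.000000.

E[X] = 46 = 46.000000.


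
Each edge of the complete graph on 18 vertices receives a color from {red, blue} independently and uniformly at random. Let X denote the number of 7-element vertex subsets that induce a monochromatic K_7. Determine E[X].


Let X = Σ_S X_S over the C(18, 7) = 31824 subsets S of size 7, where X_S = 1 if the K_7 on S is monochromatic.
For a fixed S, the K_7 on S has C(7, 2) = 21 edges. P[all 21 edges red] = (1/2)^21, and likewise for blue, so P[monochromatic] = 2·(1/2)^21 = 2^{1 − 21} = 1/1048576.
By linearity: E[X] = C(18, 7) · 2^{1 − 21} = 31824 · 1/1048576 = 1989/65536.
Numerically: E[X] ≈ 0.03035.

E[X] = C(18,7)·2^(1−C(7,2)) = 1989/65536 ≈ 0.03035.


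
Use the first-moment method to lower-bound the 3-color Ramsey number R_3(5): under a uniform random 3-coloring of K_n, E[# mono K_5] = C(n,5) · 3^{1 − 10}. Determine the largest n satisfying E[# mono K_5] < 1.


We need C(n, 5) · 3^{1 − 10} < 1, i.e. C(n, 5) < 3^{10 − 1} = 19683.
Check values of n near the boundary:
  n = 19: C(19, 5) = 11628; 11628 < 19683? YES
  n = 20: C(20, 5) = 15504; 15504 < 19683? YES
  n = 21: C(21, 5) = 20349; 20349 < 19683? NO
  n = 22: C(22, 5) = 26334; 26334 < 19683? NO
The largest n with C(n, 5) < 19683 is n = 20 (where E[X] = 5168/6561 ≈ 0.78768). Hence R_3(5) > 20, i.e. R_3(5) ≥ 21.

Largest n = 20; hence R_3(5) > 20.


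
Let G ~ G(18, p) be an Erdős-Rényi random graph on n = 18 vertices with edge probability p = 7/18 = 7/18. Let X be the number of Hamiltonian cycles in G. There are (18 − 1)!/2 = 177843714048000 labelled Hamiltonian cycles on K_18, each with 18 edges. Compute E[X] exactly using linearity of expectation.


K_18 has (18 − 1)!/2 = 177843714048000 labelled Hamiltonian cycles.
For each such Hamiltonian cycle H, let X_H = 1 if all 18 edges of H are present in G. Then P[X_H = 1] = p^{18} = (7/18)^{18} = 1628413597910449/39346408075296537575424.
By linearity: E[X] = Σ_H E[X_H] = 177843714048000 · p^{18} = 177843714048000 · 1628413597910449/39346408075296537575424 = 24246874921186846803875/3294258113514384.
Numerically: E[X] ≈ 7.36e+06.

E[X] = 177843714048000 · (7/18)^{18} = 24246874921186846803875/3294258113514384 ≈ 7.36e+06.


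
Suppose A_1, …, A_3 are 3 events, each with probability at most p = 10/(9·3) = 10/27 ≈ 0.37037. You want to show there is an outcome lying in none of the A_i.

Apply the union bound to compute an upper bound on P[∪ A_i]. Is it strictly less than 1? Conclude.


Union bound: P[∪_{i=1}^{3} A_i] ≤ Σ_i P[A_i] ≤ 3·p = 3·(10/27) = 10/9.
Numerically: 10/9 ≈ 1.11111.
Is 10/9 < 1? NO.
Since the bound 10/9 is ≥ 1, the union bound is uninformative here; it does NOT by itself certify existence.

3·p = 10/9 ≈ 1.11111; existence NOT certified by the union bound.


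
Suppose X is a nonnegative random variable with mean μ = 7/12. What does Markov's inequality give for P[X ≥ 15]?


μ = E[X] = 7/12, a = 15.
Markov: P[X ≥ 15] ≤ μ/a = (7/12)/15 = 7/180.
Numerically: ≈ 0.038889.
(Since a = 15 > μ = 0.583333, the bound 7/180 is < 1 and informative.)

P[X ≥ 15] ≤ 7/180 ≈ 0.038889.


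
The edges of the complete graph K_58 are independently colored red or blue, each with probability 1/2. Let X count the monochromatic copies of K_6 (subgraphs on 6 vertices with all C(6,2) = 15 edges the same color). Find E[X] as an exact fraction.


Let X = Σ_S X_S over the C(58, 6) = 40475358 subsets S of size 6, where X_S = 1 if the K_6 on S is monochromatic.
For a fixed S, the K_6 on S has C(6, 2) = 15 edges. P[all 15 edges red] = (1/2)^15, and likewise for blue, so P[monochromatic] = 2·(1/2)^15 = 2^{1 − 15} = 1/16384.
By linearity of expectation: E[X] = C(58, 6) · 2^{1 − 15} = 40475358 · 1/16384 = 20237679/8192.
Numerically: E[X] ≈ 2470.4198.

E[X] = C(58,6)·2^(1−C(6,2)) = 20237679/8192 ≈ 2470.4198.


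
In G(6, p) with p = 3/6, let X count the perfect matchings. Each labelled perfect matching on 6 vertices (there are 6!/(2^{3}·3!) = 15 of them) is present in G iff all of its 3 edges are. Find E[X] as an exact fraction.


K_6 has 6!/(2^{3}·3!) = 15 labelled perfect matchings.
For each such perfect matching H, let X_H = 1 if all 3 edges of H are present in G. Then P[X_H = 1] = p^{3} = (1/2)^{3} = 1/8.
By linearity: E[X] = Σ_H E[X_H] = 15 · p^{3} = 15 · 1/8 = 15/8.
Numerically: E[X] ≈ 1.875.

E[X] = 15 · (1/2)^{3} = 15/8 ≈ 1.875.


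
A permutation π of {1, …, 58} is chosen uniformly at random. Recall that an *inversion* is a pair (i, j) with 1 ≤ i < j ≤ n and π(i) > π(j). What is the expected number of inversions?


Write X = Σ X_I over the C(58, 2) = 1653 pairs i < j, with X_I the indicator of one inversion.
There are 1653 indicators.
For each fixed pair i < j, the values π(i) and π(j) are two distinct elements of {1, …, 58} in uniformly random order; by symmetry P[π(i) > π(j)] = 1/2.
By linearity: E[X] = 1653 · (1/2) = C(58, 2) · (1/2) = 1653/2 = 1653/2 ≈ 826.50000.

E[X] = 1653/2 = 826.50000.


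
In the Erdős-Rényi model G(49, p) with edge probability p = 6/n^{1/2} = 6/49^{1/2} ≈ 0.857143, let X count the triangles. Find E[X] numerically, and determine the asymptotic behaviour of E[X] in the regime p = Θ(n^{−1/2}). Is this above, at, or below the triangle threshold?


Number of potential triangles: C(49, 3) = 18424.
Each occurs with probability p³ ≈ (0.857143)³ ≈ 6.29737609e-01.
By linearity: E[X] = C(49, 3)·p³ ≈ 18424 · 6.29737609e-01 ≈ 11602.285714.
Since α = 1/2 < 1, p = c/n^{1/2} ≫ 1/n is above the triangle threshold p ~ 1/n. Asymptotically E[X] ~ (c³/6)·n^{3(1−α)} = (6³/6)·n^{1.5} → ∞; triangles are abundant w.h.p.

E[X] ≈ 11602.285714; in regime p = Θ(1/n^{1/2}) E[X] diverges (above the triangle threshold p ~ 1/n).


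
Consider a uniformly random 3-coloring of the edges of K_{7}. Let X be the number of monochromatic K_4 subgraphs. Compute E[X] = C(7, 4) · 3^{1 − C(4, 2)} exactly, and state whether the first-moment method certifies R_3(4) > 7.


E[X] = C(7, 4) · 3^{1 − 6} = 35 · 3^{−5} = 35/243.
As a reduced fraction: E[X] = 35/243 ≈ 0.144033.
Is E[X] < 1? YES.
Since E[X] < 1, there exists a 3-coloring of K_{7} with no monochromatic K_4; hence R_3(4) > 7.

E[X] = 35/243 ≈ 0.144033; E[X] < 1, so R_3(4) > 7.


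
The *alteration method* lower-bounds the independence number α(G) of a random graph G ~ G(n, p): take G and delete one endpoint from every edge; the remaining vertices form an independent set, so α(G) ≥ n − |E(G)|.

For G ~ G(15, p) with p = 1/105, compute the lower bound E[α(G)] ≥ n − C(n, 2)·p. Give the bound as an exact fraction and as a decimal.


E[|E(G)|] = C(15, 2)·p = 105 · (1/105) = 1.
E[α(G)] ≥ n − E[|E(G)|] = 15 − 1 = 14.
Numerically: ≈ 14.0000.
(This is only a lower bound; the true E[α(G)] may be larger.)

E[α(G)] ≥ 14 ≈ 14.0000.
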